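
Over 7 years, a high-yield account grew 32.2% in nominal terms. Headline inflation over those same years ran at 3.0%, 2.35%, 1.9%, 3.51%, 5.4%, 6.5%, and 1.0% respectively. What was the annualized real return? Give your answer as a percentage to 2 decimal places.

0.68%

Cumulative inflation factor: 1.030 × 1.0235 × 1.019 × 1.0351 × 1.054 × 1.065 × 1.010 ≈ 1.26065.
Nominal growth factor: 1.32200. Real growth factor = 1.32200 / 1.26065 ≈ 1.04867.
Annualized: 1.04867^(1/7) − 1 ≈ 0.00681.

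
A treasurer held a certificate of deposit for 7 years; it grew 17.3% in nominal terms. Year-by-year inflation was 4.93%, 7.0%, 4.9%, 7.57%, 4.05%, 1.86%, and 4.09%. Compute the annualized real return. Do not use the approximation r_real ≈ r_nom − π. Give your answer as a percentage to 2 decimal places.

-2.47%

Cumulative inflation factor: 1.0493 × 1.070 × 1.049 × 1.0757 × 1.0405 × 1.0186 × 1.0409 ≈ 1.39767.
Nominal growth factor: 1.17300. Real growth factor = 1.17300 / 1.39767 ≈ 0.83925.
Annualized: 0.83925^(1/7) − 1 ≈ -0.02472.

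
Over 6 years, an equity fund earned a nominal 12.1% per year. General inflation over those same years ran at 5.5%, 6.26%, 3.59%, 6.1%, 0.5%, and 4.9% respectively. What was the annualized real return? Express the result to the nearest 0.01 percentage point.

7.32%

Cumulative inflation factor: 1.055 × 1.0626 × 1.0359 × 1.061 × 1.005 × 1.049 ≈ 1.29896.
Nominal growth factor: 1.98442. Real growth factor = 1.98442 / 1.29896 ≈ 1.52769.
Annualized: 1.52769^(1/6) − 1 ≈ 0.07318.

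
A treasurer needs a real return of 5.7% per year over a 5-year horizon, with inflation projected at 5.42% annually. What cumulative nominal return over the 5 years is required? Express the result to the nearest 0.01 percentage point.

Required annual nominal rate: (1+5.7%)(1+5.42%) − 1 = 11.42894%.
Cumulative over 5 years: (1 + 0.1142894)^5 − 1 ≈ 0.71787.

71.79%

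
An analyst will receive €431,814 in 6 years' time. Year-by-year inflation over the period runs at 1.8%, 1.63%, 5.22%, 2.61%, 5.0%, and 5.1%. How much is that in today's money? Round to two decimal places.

€350,305.55

Price-level factor over 6 years: 1.018 × 1.0163 × 1.0522 × 1.0261 × 1.050 × 1.051 ≈ 1.2326781666.
Purchasing power today: €431,814 divided by that factor.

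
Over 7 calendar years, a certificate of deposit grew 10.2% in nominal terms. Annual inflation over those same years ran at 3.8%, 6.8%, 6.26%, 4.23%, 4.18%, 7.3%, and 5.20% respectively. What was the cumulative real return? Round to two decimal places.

Cumulative inflation factor: 1.038 × 1.068 × 1.0626 × 1.0423 × 1.0418 × 1.073 × 1.0520 ≈ 1.44388.
Nominal growth factor: 1.10200. Real growth factor = 1.10200 / 1.44388 ≈ 0.76322.
Total real return ≈ -23.6778%.

-23.68%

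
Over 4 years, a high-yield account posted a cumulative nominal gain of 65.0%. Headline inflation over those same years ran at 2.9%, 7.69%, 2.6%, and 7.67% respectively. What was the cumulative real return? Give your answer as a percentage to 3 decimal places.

34.788%

Cumulative inflation factor: 1.029 × 1.0769 × 1.026 × 1.0767 ≈ 1.22414.
Nominal growth factor: 1.65000. Real growth factor = 1.65000 / 1.22414 ≈ 1.34788.
Total real return ≈ 34.7880%.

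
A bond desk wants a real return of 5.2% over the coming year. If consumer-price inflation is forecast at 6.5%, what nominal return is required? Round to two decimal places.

By the Fisher equation, 1 + r_nom = (1 + 5.2%)(1 + 6.5%) = 1.052 × 1.065 = 1.12038.
So r_nom = 12.038%.

12.04%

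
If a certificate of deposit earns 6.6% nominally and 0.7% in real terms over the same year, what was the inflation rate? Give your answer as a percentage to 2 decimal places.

From (1+r_nom) = (1+r_real)(1+π), we get 1+π = (1 + 6.6%)/(1 + 0.7%) = 1.066/1.007 ≈ 1.05859.
So π ≈ 5.8590%.

5.86%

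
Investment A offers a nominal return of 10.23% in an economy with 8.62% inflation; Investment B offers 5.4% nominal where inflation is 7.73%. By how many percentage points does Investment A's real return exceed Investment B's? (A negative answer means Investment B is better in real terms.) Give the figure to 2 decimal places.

3.65

Investment A real return: 1.1023/1.0862 − 1 = 1.482%.
Investment B real return: 1.054/1.0773 − 1 = -2.163%.
Difference: 1.482 − (-2.163) = 3.645 pp.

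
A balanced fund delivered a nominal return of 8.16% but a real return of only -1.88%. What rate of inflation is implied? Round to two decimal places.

10.23%

From (1+r_nom) = (1+r_real)(1+π), we get 1+π = (1 + 8.16%)/(1 − 1.88%) = 1.0816/0.9812 ≈ 1.10232.
So π ≈ 10.2324%.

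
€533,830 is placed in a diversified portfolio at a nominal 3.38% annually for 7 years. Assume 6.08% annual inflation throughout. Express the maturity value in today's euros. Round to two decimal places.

Nominal value at maturity: €533,830 × (1 + 3.38%)^7 ≈ €673,687.78.
Price-level factor over 7 years: (1 + 6.08%)^7 ≈ 1.5115919744.
Dividing the nominal maturity value by the price-level factor gives the value in today's money.

€445,680.97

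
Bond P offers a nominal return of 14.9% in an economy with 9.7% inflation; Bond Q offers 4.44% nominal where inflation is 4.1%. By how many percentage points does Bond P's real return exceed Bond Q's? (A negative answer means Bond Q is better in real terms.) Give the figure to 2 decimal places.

4.41

Bond P real return: 1.149/1.097 − 1 = 4.740%.
Bond Q real return: 1.0444/1.041 − 1 = 0.327%.
Difference: 4.740 − 0.327 = 4.413 pp.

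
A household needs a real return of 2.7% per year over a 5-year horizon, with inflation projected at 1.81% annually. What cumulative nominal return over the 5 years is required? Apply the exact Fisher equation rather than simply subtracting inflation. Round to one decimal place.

Required annual nominal rate: (1+2.7%)(1+1.81%) − 1 = 4.55887%.
Cumulative over 5 years: (1 + 0.0455887)^5 − 1 ≈ 0.24970.

25.0%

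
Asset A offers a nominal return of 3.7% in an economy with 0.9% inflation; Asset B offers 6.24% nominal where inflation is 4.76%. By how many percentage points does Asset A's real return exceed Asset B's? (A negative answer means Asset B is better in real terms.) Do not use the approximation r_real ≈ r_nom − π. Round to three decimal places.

1.362

Asset A real return: 1.037/1.009 − 1 = 2.7750%.
Asset B real return: 1.0624/1.0476 − 1 = 1.4128%.
Difference: 2.7750 − 1.4128 = 1.3622 pp.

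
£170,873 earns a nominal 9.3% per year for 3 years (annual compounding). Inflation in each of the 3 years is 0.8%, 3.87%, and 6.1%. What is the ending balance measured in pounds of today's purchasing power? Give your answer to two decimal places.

£200,848.17

Nominal value at maturity: £170,873 × (1 + 9.3%)^3 ≈ £223,117.65.
Price-level factor over 3 years: 1.008 × 1.0387 × 1.061 = 1.1108771856.
The maturity value deflated by that factor is the answer in today's purchasing power.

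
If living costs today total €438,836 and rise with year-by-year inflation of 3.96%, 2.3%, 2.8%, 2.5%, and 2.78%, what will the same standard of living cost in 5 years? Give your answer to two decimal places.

Cumulative price-level factor: 1.0396 × 1.023 × 1.028 × 1.025 × 1.0278 ≈ 1.1517746029.
The nominal amount required is €438,836 scaled up by that factor.

€505,440.16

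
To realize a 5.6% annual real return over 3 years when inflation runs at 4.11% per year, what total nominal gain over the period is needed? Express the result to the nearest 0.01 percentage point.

32.88%

Required annual nominal rate: (1+5.6%)(1+4.11%) − 1 = 9.94016%.
Cumulative over 3 years: (1 + 0.0994016)^3 − 1 ≈ 0.32883.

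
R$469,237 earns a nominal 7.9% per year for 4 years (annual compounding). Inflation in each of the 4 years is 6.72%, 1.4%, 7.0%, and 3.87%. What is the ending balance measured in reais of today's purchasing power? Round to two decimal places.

Nominal value at maturity: R$469,237 × (1 + 7.9%)^4 ≈ R$636,030.63.
Price-level factor over 4 years: 1.0672 × 1.014 × 1.070 × 1.0387 ≈ 1.2027010244.
The maturity value deflated by that factor is the answer in today's purchasing power.

R$528,835.19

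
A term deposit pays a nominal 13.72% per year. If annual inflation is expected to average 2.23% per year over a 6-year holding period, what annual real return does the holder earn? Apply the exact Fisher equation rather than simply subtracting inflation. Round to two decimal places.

With constant rates the annual real return is the same each year: (1+13.72%)/(1+2.23%) − 1 = 0.11239.

11.24%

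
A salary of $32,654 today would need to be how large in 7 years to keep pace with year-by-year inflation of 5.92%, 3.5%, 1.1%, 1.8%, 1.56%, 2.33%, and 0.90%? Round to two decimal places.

Cumulative price-level factor: 1.0592 × 1.035 × 1.011 × 1.018 × 1.0156 × 1.0233 × 1.0090 ≈ 1.1831344170.
Multiplying $32,654 by the price-level factor gives the future nominal sum.

$38,634.07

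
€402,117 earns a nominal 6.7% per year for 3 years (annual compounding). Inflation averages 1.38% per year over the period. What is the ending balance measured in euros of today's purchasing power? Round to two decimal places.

Nominal value at maturity: €402,117 × (1 + 6.7%)^3 ≈ €488,478.77.
Price-level factor over 3 years: (1 + 1.38%)^3 ≈ 1.0419739481.
The maturity value deflated by that factor is the answer in today's purchasing power.

€468,801.33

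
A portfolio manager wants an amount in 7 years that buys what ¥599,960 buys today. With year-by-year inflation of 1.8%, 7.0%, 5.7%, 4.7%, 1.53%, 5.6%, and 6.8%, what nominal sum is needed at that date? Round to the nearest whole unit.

Cumulative price-level factor: 1.018 × 1.070 × 1.057 × 1.047 × 1.0153 × 1.056 × 1.068 ≈ 1.3803295383.
The nominal amount required is ¥599,960 scaled up by that factor.

¥828,143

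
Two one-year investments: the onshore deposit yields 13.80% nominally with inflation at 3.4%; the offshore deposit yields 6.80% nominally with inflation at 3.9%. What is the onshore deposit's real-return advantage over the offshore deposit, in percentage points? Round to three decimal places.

7.267

The onshore deposit real return: 1.1380/1.034 − 1 = 10.0580%.
The offshore deposit real return: 1.0680/1.039 − 1 = 2.7911%.
Difference: 10.0580 − 2.7911 = 7.2669 pp.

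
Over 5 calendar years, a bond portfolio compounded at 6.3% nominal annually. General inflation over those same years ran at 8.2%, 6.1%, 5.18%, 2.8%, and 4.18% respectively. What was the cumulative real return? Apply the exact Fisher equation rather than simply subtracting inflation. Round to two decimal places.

4.96%

Cumulative inflation factor: 1.082 × 1.061 × 1.0518 × 1.028 × 1.0418 ≈ 1.29316.
Nominal growth factor: 1.35727. Real growth factor = 1.35727 / 1.29316 ≈ 1.04957.
Total real return ≈ 4.9574%.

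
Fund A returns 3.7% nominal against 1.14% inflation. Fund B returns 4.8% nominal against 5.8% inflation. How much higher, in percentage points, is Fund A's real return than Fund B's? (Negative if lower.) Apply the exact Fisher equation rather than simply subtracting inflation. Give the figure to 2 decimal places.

3.48

Fund A real return: 1.037/1.0114 − 1 = 2.531%.
Fund B real return: 1.048/1.058 − 1 = -0.945%.
Difference: 2.531 − (-0.945) = 3.476 pp.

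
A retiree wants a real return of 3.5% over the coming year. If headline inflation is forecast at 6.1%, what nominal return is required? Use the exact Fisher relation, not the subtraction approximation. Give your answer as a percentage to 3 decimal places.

9.814%

By the Fisher equation, 1 + r_nom = (1 + 3.5%)(1 + 6.1%) = 1.035 × 1.061 = 1.098135.
So r_nom = 9.8135%.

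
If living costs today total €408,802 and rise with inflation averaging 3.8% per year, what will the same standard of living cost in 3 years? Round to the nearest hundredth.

Cumulative price-level factor: (1+3.8%)^3 = 1.118386872.
The nominal amount required is €408,802 scaled up by that factor.

€457,198.79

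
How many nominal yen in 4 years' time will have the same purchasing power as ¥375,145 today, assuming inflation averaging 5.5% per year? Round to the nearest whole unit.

¥464,739

Cumulative price-level factor: (1+5.5%)^4 ≈ 1.2388246506.
Multiplying ¥375,145 by the price-level factor gives the future nominal sum.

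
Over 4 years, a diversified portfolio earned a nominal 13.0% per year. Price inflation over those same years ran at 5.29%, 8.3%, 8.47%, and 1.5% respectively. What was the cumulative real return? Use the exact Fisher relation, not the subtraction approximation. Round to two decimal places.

Cumulative inflation factor: 1.0529 × 1.083 × 1.0847 × 1.015 ≈ 1.25543.
Nominal growth factor: 1.63047. Real growth factor = 1.63047 / 1.25543 ≈ 1.29874.
Total real return ≈ 29.8741%.

29.87%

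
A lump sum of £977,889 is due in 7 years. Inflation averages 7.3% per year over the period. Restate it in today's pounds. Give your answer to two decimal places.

Price-level factor over 7 years: (1 + 7.3%)^7 ≈ 1.6375631383.
Purchasing power today: £977,889 divided by that factor.

£597,161.10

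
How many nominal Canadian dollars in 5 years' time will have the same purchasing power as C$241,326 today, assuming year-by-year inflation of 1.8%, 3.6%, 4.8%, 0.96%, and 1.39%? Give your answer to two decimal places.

Cumulative price-level factor: 1.018 × 1.036 × 1.048 × 1.0096 × 1.0139 ≈ 1.1313924623.
The nominal amount required is C$241,326 scaled up by that factor.

C$273,034.42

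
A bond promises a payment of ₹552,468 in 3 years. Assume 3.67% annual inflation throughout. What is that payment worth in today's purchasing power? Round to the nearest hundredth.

Price-level factor over 3 years: (1 + 3.67%)^3 ≈ 1.1141901009.
Purchasing power today: ₹552,468 divided by that factor.

₹495,847.16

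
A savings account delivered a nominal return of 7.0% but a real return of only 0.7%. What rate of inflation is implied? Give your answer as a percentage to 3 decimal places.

From (1+r_nom) = (1+r_real)(1+π), we get 1+π = (1 + 7.0%)/(1 + 0.7%) = 1.070/1.007 ≈ 1.06256.
So π ≈ 6.2562%.

6.256%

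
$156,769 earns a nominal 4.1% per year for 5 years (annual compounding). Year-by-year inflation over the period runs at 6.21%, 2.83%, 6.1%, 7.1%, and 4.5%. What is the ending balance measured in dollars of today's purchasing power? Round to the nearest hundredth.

$147,777.20

Nominal value at maturity: $156,769 × (1 + 4.1%)^5 ≈ $191,652.21.
Price-level factor over 5 years: 1.0621 × 1.0283 × 1.061 × 1.071 × 1.045 ≈ 1.2968997001.
Dividing the nominal maturity value by the price-level factor gives the value in today's money.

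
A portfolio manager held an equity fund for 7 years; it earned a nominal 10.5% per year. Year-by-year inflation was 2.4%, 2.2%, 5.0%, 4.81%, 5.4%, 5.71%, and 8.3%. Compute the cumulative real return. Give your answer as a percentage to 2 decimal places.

Cumulative inflation factor: 1.024 × 1.022 × 1.050 × 1.0481 × 1.054 × 1.0571 × 1.083 ≈ 1.38972.
Nominal growth factor: 2.01157. Real growth factor = 2.01157 / 1.38972 ≈ 1.44746.
Total real return ≈ 44.7465%.

44.75%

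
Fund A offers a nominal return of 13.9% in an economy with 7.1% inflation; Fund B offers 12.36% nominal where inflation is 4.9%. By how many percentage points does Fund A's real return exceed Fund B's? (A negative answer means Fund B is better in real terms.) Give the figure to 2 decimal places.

Fund A real return: 1.139/1.071 − 1 = 6.349%.
Fund B real return: 1.1236/1.049 − 1 = 7.112%.
Difference: 6.349 − 7.112 = -0.763 pp.

-0.76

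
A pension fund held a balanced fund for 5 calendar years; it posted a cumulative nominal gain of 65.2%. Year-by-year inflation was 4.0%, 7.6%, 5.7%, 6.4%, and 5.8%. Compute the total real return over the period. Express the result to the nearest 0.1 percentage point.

24.1%

Cumulative inflation factor: 1.040 × 1.076 × 1.057 × 1.064 × 1.058 ≈ 1.33152.
Nominal growth factor: 1.65200. Real growth factor = 1.65200 / 1.33152 ≈ 1.24069.
Total real return ≈ 24.0687%.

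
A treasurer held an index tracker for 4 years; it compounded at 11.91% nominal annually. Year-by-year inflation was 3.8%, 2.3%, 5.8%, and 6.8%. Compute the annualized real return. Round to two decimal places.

6.93%

Cumulative inflation factor: 1.038 × 1.023 × 1.058 × 1.068 ≈ 1.19986.
Nominal growth factor: 1.56847. Real growth factor = 1.56847 / 1.19986 ≈ 1.30721.
Annualized: 1.30721^(1/4) − 1 ≈ 0.06927.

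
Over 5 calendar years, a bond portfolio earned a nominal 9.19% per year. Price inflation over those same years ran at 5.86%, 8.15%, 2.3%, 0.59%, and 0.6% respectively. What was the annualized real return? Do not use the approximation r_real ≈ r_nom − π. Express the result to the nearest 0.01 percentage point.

5.54%

Cumulative inflation factor: 1.0586 × 1.0815 × 1.023 × 1.0059 × 1.006 ≈ 1.18519.
Nominal growth factor: 1.55208. Real growth factor = 1.55208 / 1.18519 ≈ 1.30957.
Annualized: 1.30957^(1/5) − 1 ≈ 0.05542.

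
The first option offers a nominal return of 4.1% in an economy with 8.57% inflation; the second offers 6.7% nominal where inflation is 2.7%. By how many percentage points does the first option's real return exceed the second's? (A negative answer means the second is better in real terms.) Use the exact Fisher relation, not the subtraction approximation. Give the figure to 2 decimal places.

The first option real return: 1.041/1.0857 − 1 = -4.117%.
The second real return: 1.067/1.027 − 1 = 3.895%.
Difference: -4.117 − 3.895 = -8.012 pp.

-8.01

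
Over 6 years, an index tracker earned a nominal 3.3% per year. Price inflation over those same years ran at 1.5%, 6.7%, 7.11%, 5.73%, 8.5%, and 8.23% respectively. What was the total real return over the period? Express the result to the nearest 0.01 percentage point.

Cumulative inflation factor: 1.015 × 1.067 × 1.0711 × 1.0573 × 1.085 × 1.0823 ≈ 1.44024.
Nominal growth factor: 1.21507. Real growth factor = 1.21507 / 1.44024 ≈ 0.84366.
Total real return ≈ -15.6343%.

-15.63%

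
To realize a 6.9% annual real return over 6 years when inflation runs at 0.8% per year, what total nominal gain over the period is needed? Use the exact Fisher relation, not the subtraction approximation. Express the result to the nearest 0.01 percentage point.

Required annual nominal rate: (1+6.9%)(1+0.8%) − 1 = 7.7552%.
Cumulative over 6 years: (1 + 0.077552)^6 − 1 ≈ 0.56541.

56.54%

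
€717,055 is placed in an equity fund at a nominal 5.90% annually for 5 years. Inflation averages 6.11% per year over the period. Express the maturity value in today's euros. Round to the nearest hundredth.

€709,987.49

Nominal value at maturity: €717,055 × (1 + 5.90%)^5 ≈ €955,063.55.
Price-level factor over 5 years: (1 + 6.11%)^5 ≈ 1.3451836271.
Dividing the nominal maturity value by the price-level factor gives the value in today's money.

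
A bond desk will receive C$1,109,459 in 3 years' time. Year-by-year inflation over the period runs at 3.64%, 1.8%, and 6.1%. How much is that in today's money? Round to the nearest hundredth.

Price-level factor over 3 years: 1.0364 × 1.018 × 1.061 = 1.1194135672.
Purchasing power today: C$1,109,459 divided by that factor.

C$991,107.34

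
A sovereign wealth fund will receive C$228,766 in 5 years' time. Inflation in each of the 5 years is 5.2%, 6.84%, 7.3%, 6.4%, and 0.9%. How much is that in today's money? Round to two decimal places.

C$176,688.93

Price-level factor over 5 years: 1.052 × 1.0684 × 1.073 × 1.064 × 1.009 ≈ 1.2947387178.
Purchasing power today: C$228,766 divided by that factor.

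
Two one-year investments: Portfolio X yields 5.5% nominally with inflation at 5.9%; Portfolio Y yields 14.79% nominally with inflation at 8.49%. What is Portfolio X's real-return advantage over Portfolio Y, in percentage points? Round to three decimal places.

Portfolio X real return: 1.055/1.059 − 1 = -0.3777%.
Portfolio Y real return: 1.1479/1.0849 − 1 = 5.8070%.
Difference: -0.3777 − 5.8070 = -6.1847 pp.

-6.185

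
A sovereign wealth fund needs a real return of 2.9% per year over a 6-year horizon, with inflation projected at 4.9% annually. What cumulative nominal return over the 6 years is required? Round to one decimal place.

58.2%

Required annual nominal rate: (1+2.9%)(1+4.9%) − 1 = 7.9421%.
Cumulative over 6 years: (1 + 0.079421)^6 − 1 ≈ 0.58178.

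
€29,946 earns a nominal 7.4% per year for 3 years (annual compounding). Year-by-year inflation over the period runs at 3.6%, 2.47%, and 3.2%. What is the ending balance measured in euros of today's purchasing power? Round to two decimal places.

Nominal value at maturity: €29,946 × (1 + 7.4%)^3 ≈ €37,098.10.
Price-level factor over 3 years: 1.036 × 1.0247 × 1.032 = 1.0955600544.
The maturity value deflated by that factor is the answer in today's purchasing power.

€33,862.22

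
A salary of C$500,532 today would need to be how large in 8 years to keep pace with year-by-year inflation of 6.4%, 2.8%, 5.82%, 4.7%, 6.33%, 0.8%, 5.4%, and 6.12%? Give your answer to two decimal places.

C$727,168.78

Cumulative price-level factor: 1.064 × 1.028 × 1.0582 × 1.047 × 1.0633 × 1.008 × 1.054 × 1.0612 ≈ 1.4527917992.
Multiplying C$500,532 by the price-level factor gives the future nominal sum.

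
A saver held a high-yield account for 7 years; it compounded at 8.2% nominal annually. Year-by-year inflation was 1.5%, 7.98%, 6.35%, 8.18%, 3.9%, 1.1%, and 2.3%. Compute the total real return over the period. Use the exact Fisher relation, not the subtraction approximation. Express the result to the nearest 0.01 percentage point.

28.13%

Cumulative inflation factor: 1.015 × 1.0798 × 1.0635 × 1.0818 × 1.039 × 1.011 × 1.023 ≈ 1.35499.
Nominal growth factor: 1.73616. Real growth factor = 1.73616 / 1.35499 ≈ 1.28131.
Total real return ≈ 28.1311%.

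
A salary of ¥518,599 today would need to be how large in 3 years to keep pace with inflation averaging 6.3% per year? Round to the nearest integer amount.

¥622,919

Cumulative price-level factor: (1+6.3%)^3 = 1.201157047.
The nominal amount required is ¥518,599 scaled up by that factor.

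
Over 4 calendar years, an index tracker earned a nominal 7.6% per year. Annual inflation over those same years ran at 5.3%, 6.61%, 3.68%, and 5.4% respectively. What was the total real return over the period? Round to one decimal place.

9.3%

Cumulative inflation factor: 1.053 × 1.0661 × 1.0368 × 1.054 ≈ 1.22677.
Nominal growth factor: 1.34045. Real growth factor = 1.34045 / 1.22677 ≈ 1.09267.
Total real return ≈ 9.2665%.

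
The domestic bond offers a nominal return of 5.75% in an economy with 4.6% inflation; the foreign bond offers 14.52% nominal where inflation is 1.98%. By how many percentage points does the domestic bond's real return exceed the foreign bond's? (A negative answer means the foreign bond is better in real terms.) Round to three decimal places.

-11.197

The domestic bond real return: 1.0575/1.046 − 1 = 1.0994%.
The foreign bond real return: 1.1452/1.0198 − 1 = 12.2965%.
Difference: 1.0994 − 12.2965 = -11.1971 pp.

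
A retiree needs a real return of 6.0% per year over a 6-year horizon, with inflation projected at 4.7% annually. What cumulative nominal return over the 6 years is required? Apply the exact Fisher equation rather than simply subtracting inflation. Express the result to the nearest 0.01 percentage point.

Required annual nominal rate: (1+6.0%)(1+4.7%) − 1 = 10.982%.
Cumulative over 6 years: (1 + 0.10982)^6 − 1 ≈ 0.86860.

86.86%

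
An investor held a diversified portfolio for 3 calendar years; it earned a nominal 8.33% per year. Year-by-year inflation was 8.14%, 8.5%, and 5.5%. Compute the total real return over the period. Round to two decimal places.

2.70%

Cumulative inflation factor: 1.0814 × 1.085 × 1.055 ≈ 1.23785.
Nominal growth factor: 1.27129. Real growth factor = 1.27129 / 1.23785 ≈ 1.02702.
Total real return ≈ 2.7017%.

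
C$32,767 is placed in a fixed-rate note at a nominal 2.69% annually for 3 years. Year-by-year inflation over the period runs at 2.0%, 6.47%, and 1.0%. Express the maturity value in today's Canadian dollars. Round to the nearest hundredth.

C$32,349.86

Nominal value at maturity: C$32,767 × (1 + 2.69%)^3 ≈ C$35,483.07.
Price-level factor over 3 years: 1.020 × 1.0647 × 1.010 = 1.09685394.
The maturity value deflated by that factor is the answer in today's purchasing power.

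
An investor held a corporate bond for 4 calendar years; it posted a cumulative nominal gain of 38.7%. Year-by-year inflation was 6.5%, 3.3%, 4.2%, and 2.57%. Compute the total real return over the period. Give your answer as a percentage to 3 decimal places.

17.961%

Cumulative inflation factor: 1.065 × 1.033 × 1.042 × 1.0257 ≈ 1.17581.
Nominal growth factor: 1.38700. Real growth factor = 1.38700 / 1.17581 ≈ 1.17961.
Total real return ≈ 17.9610%.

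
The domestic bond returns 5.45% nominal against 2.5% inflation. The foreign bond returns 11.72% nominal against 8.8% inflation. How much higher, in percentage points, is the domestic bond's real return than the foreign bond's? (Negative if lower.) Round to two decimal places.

The domestic bond real return: 1.0545/1.025 − 1 = 2.878%.
The foreign bond real return: 1.1172/1.088 − 1 = 2.684%.
Difference: 2.878 − 2.684 = 0.194 pp.

0.19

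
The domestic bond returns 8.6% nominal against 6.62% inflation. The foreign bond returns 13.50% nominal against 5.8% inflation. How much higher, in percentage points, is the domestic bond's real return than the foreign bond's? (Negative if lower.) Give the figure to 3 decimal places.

The domestic bond real return: 1.086/1.0662 − 1 = 1.8571%.
The foreign bond real return: 1.1350/1.058 − 1 = 7.2779%.
Difference: 1.8571 − 7.2779 = -5.4208 pp.

-5.421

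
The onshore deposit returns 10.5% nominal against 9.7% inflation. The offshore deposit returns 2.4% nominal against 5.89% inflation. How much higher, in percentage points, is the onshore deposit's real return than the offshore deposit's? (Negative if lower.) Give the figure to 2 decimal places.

4.03

The onshore deposit real return: 1.105/1.097 − 1 = 0.729%.
The offshore deposit real return: 1.024/1.0589 − 1 = -3.296%.
Difference: 0.729 − (-3.296) = 4.025 pp.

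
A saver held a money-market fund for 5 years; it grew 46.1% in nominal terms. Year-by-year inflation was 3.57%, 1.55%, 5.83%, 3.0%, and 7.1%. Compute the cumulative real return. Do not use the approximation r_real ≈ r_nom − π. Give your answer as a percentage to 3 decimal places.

Cumulative inflation factor: 1.0357 × 1.0155 × 1.0583 × 1.030 × 1.071 ≈ 1.22786.
Nominal growth factor: 1.46100. Real growth factor = 1.46100 / 1.22786 ≈ 1.18987.
Total real return ≈ 18.9874%.

18.987%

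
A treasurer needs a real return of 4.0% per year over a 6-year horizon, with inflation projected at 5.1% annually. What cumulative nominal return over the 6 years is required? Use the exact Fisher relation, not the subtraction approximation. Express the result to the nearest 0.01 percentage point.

70.54%

Required annual nominal rate: (1+4.0%)(1+5.1%) − 1 = 9.304%.
Cumulative over 6 years: (1 + 0.09304)^6 − 1 ≈ 0.70536.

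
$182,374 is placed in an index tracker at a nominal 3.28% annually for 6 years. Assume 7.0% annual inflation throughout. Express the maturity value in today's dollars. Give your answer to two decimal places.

Nominal value at maturity: $182,374 × (1 + 3.28%)^6 ≈ $221,340.20.
Price-level factor over 6 years: (1 + 7.0%)^6 ≈ 1.5007303518.
Dividing the nominal maturity value by the price-level factor gives the value in today's money.

$147,488.32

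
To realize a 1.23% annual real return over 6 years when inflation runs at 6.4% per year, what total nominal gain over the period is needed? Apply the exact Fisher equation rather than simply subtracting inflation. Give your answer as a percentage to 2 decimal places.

Required annual nominal rate: (1+1.23%)(1+6.4%) − 1 = 7.70872%.
Cumulative over 6 years: (1 + 0.0770872)^6 − 1 ≈ 0.56137.

56.14%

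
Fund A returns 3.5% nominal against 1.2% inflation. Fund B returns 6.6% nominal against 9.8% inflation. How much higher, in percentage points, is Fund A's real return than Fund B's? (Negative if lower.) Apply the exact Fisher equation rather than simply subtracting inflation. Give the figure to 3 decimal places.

Fund A real return: 1.035/1.012 − 1 = 2.2727%.
Fund B real return: 1.066/1.098 − 1 = -2.9144%.
Difference: 2.2727 − (-2.9144) = 5.1871 pp.

5.187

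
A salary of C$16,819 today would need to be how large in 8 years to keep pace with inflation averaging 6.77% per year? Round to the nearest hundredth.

Cumulative price-level factor: (1+6.77%)^8 ≈ 1.6888611358.
Multiplying C$16,819 by the price-level factor gives the future nominal sum.

C$28,404.96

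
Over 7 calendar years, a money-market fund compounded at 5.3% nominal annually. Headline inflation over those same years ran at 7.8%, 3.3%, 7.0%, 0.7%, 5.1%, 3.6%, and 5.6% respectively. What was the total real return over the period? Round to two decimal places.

4.05%

Cumulative inflation factor: 1.078 × 1.033 × 1.070 × 1.007 × 1.051 × 1.036 × 1.056 ≈ 1.37962.
Nominal growth factor: 1.43548. Real growth factor = 1.43548 / 1.37962 ≈ 1.04049.
Total real return ≈ 4.0495%.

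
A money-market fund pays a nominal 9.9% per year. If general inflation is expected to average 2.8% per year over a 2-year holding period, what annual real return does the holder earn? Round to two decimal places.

With constant rates the annual real return is the same each year: (1+9.9%)/(1+2.8%) − 1 = 0.06907.

6.91%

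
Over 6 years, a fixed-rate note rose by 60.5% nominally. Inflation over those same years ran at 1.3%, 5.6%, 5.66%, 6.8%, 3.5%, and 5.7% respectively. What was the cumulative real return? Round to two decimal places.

Cumulative inflation factor: 1.013 × 1.056 × 1.0566 × 1.068 × 1.035 × 1.057 ≈ 1.32060.
Nominal growth factor: 1.60500. Real growth factor = 1.60500 / 1.32060 ≈ 1.21536.
Total real return ≈ 21.5359%.

21.54%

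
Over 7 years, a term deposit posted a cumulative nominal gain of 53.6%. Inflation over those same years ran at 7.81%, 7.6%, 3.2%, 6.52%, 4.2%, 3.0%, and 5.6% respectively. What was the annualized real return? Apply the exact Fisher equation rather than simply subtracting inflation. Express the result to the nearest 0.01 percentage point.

0.87%

Cumulative inflation factor: 1.0781 × 1.076 × 1.032 × 1.0652 × 1.042 × 1.030 × 1.056 ≈ 1.44528.
Nominal growth factor: 1.53600. Real growth factor = 1.53600 / 1.44528 ≈ 1.06277.
Annualized: 1.06277^(1/7) − 1 ≈ 0.00874.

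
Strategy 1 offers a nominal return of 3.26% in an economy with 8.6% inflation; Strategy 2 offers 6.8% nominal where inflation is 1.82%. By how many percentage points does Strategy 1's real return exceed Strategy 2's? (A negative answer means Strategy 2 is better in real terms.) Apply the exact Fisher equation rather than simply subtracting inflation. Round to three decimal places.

Strategy 1 real return: 1.0326/1.086 − 1 = -4.9171%.
Strategy 2 real return: 1.068/1.0182 − 1 = 4.8910%.
Difference: -4.9171 − 4.8910 = -9.8081 pp.

-9.808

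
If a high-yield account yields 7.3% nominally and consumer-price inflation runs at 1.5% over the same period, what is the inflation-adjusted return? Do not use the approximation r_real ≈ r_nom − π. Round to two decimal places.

Real return via the Fisher equation: (1 + 7.3%)/(1 + 1.5%) − 1 = 1.073/1.015 − 1 ≈ 0.05714.

5.71%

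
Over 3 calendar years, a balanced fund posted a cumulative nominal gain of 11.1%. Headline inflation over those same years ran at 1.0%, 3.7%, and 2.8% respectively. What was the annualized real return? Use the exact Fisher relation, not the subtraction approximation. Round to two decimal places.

1.05%

Cumulative inflation factor: 1.010 × 1.037 × 1.028 ≈ 1.07670.
Nominal growth factor: 1.11100. Real growth factor = 1.11100 / 1.07670 ≈ 1.03186.
Annualized: 1.03186^(1/3) − 1 ≈ 0.01051.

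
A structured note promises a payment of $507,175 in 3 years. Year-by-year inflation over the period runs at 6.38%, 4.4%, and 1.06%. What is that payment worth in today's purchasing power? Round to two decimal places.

Price-level factor over 3 years: 1.0638 × 1.044 × 1.0106 ≈ 1.1223796363.
Purchasing power today: $507,175 divided by that factor.

$451,874.73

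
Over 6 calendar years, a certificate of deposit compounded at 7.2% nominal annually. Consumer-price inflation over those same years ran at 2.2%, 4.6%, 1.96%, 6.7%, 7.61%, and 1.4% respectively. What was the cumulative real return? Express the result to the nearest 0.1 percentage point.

19.6%

Cumulative inflation factor: 1.022 × 1.046 × 1.0196 × 1.067 × 1.0761 × 1.014 ≈ 1.26902.
Nominal growth factor: 1.51764. Real growth factor = 1.51764 / 1.26902 ≈ 1.19592.
Total real return ≈ 19.5918%.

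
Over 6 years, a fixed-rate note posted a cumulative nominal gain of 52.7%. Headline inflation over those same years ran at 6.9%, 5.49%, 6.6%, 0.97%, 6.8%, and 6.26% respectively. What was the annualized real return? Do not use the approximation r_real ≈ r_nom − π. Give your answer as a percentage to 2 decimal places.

Cumulative inflation factor: 1.069 × 1.0549 × 1.066 × 1.0097 × 1.068 × 1.0626 ≈ 1.37746.
Nominal growth factor: 1.52700. Real growth factor = 1.52700 / 1.37746 ≈ 1.10856.
Annualized: 1.10856^(1/6) − 1 ≈ 0.01733.

1.73%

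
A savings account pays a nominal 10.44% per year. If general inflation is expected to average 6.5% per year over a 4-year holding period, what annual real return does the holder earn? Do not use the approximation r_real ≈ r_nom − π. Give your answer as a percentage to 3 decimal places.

3.700%

With constant rates the annual real return is the same each year: (1+10.44%)/(1+6.5%) − 1 = 0.03700.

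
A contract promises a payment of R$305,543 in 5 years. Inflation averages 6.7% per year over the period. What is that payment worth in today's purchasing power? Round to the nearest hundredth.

Price-level factor over 5 years: (1 + 6.7%)^5 ≈ 1.3829997357.
Purchasing power today: R$305,543 divided by that factor.

R$220,927.74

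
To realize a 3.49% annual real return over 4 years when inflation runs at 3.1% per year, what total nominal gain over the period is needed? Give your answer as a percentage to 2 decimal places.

Required annual nominal rate: (1+3.49%)(1+3.1%) − 1 = 6.69819%.
Cumulative over 4 years: (1 + 0.0669819)^4 − 1 ≈ 0.29607.

29.61%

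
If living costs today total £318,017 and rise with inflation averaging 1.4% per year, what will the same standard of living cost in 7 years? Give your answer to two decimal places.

£350,522.60

Cumulative price-level factor: (1+1.4%)^7 ≈ 1.1022133959.
The nominal amount required is £318,017 scaled up by that factor.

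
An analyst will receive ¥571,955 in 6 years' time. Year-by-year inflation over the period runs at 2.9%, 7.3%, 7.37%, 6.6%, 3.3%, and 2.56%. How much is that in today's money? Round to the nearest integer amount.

¥427,197

Price-level factor over 6 years: 1.029 × 1.073 × 1.0737 × 1.066 × 1.033 × 1.0256 ≈ 1.3388551338.
Purchasing power today: ¥571,955 divided by that factor.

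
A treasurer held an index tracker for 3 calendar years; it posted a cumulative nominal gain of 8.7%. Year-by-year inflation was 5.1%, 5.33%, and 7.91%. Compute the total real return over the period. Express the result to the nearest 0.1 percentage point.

-9.0%

Cumulative inflation factor: 1.051 × 1.0533 × 1.0791 ≈ 1.19458.
Nominal growth factor: 1.08700. Real growth factor = 1.08700 / 1.19458 ≈ 0.90994.
Total real return ≈ -9.0059%.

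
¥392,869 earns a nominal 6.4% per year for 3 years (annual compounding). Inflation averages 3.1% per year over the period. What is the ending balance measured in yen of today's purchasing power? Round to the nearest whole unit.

Nominal value at maturity: ¥392,869 × (1 + 6.4%)^3 ≈ ¥473,230.
Price-level factor over 3 years: (1 + 3.1%)^3 = 1.095912791.
Dividing the nominal maturity value by the price-level factor gives the value in today's money.

¥431,814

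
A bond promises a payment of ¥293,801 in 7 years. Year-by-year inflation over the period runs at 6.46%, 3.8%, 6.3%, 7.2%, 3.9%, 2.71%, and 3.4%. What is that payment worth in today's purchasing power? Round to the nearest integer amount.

¥211,443

Price-level factor over 7 years: 1.0646 × 1.038 × 1.063 × 1.072 × 1.039 × 1.0271 × 1.034 ≈ 1.3895068137.
Purchasing power today: ¥293,801 divided by that factor.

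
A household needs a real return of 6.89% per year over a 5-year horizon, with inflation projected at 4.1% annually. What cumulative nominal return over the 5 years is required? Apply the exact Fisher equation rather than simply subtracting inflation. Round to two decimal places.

70.58%

Required annual nominal rate: (1+6.89%)(1+4.1%) − 1 = 11.27249%.
Cumulative over 5 years: (1 + 0.1127249)^5 − 1 ≈ 0.70584.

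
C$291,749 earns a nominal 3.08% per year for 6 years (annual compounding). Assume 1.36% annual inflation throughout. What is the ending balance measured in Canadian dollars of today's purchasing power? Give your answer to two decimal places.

Nominal value at maturity: C$291,749 × (1 + 3.08%)^6 ≈ C$349,990.16.
Price-level factor over 6 years: (1 + 1.36%)^6 ≈ 1.0844252251.
The maturity value deflated by that factor is the answer in today's purchasing power.

C$322,742.55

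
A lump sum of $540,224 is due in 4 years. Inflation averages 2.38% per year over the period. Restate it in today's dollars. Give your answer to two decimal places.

$491,714.91

Price-level factor over 4 years: (1 + 2.38%)^4 ≈ 1.0986528859.
Purchasing power today: $540,224 divided by that factor.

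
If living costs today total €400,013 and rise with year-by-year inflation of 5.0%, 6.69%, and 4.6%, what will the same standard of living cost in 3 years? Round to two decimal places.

€468,725.74

Cumulative price-level factor: 1.050 × 1.0669 × 1.046 = 1.17177627.
Multiplying €400,013 by the price-level factor gives the future nominal sum.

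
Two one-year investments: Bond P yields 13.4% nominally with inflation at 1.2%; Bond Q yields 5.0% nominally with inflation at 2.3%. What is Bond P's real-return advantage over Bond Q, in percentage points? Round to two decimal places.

9.42

Bond P real return: 1.134/1.012 − 1 = 12.055%.
Bond Q real return: 1.050/1.023 − 1 = 2.639%.
Difference: 12.055 − 2.639 = 9.416 pp.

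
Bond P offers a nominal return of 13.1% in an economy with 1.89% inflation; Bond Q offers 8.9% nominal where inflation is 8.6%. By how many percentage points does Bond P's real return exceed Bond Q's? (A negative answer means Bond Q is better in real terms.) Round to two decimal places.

10.73

Bond P real return: 1.131/1.0189 − 1 = 11.002%.
Bond Q real return: 1.089/1.086 − 1 = 0.276%.
Difference: 11.002 − 0.276 = 10.726 pp.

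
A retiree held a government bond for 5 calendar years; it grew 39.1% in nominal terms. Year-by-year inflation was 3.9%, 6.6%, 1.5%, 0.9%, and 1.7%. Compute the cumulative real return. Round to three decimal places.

20.580%

Cumulative inflation factor: 1.039 × 1.066 × 1.015 × 1.009 × 1.017 ≈ 1.15359.
Nominal growth factor: 1.39100. Real growth factor = 1.39100 / 1.15359 ≈ 1.20580.
Total real return ≈ 20.5803%.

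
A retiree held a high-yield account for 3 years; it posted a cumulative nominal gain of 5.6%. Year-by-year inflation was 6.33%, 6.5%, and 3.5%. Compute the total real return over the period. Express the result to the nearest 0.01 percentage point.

Cumulative inflation factor: 1.0633 × 1.065 × 1.035 ≈ 1.17205.
Nominal growth factor: 1.05600. Real growth factor = 1.05600 / 1.17205 ≈ 0.90099.
Total real return ≈ -9.9014%.

-9.90%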